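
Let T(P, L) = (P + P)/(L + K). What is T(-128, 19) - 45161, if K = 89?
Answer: -1219411/27 ≈ -45163.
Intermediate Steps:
T(P, L) = 2*P/(89 + L) (T(P, L) = (P + P)/(L + 89) = (2*P)/(89 + L) = 2*P/(89 + L))
T(-128, 19) - 45161 = 2*(-128)/(89 + 19) - 45161 = 2*(-128)/108 - 45161 = 2*(-128)*(1/108) - 45161 = -64/27 - 45161 = -1219411/27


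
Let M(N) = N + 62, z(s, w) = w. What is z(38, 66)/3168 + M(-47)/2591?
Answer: 3311/124368 ≈ 0.026623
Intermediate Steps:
M(N) = 62 + N
z(38, 66)/3168 + M(-47)/2591 = 66/3168 + (62 - 47)/2591 = 66*(1/3168) + 15*(1/2591) = 1/48 + 15/2591 = 3311/124368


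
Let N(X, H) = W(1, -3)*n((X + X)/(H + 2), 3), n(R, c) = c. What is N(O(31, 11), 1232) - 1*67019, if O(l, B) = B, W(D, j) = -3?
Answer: -67028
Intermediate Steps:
N(X, H) = -9 (N(X, H) = -3*3 = -9)
N(O(31, 11), 1232) - 1*67019 = -9 - 1*67019 = -9 - 67019 = -67028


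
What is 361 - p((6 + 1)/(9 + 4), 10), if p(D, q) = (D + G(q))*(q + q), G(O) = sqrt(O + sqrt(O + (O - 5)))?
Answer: 4553/13 - 20*sqrt(10 + sqrt(15)) ≈ 275.74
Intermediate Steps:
G(O) = sqrt(O + sqrt(-5 + 2*O)) (G(O) = sqrt(O + sqrt(O + (-5 + O))) = sqrt(O + sqrt(-5 + 2*O)))
p(D, q) = 2*q*(D + sqrt(q + sqrt(-5 + 2*q))) (p(D, q) = (D + sqrt(q + sqrt(-5 + 2*q)))*(q + q) = (D + sqrt(q + sqrt(-5 + 2*q)))*(2*q) = 2*q*(D + sqrt(q + sqrt(-5 + 2*q))))
361 - p((6 + 1)/(9 + 4), 10) = 361 - 2*10*((6 + 1)/(9 + 4) + sqrt(10 + sqrt(-5 + 2*10))) = 361 - 2*10*(7/13 + sqrt(10 + sqrt(-5 + 20))) = 361 - 2*10*(7*(1/13) + sqrt(10 + sqrt(15))) = 361 - 2*10*(7/13 + sqrt(10 + sqrt(15))) = 361 - (140/13 + 20*sqrt(10 + sqrt(15))) = 361 + (-140/13 - 20*sqrt(10 + sqrt(15))) = 4553/13 - 20*sqrt(10 + sqrt(15))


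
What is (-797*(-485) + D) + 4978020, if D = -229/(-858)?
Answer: 4602796999/858 ≈ 5.3646e+6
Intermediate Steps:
D = 229/858 (D = -229*(-1/858) = 229/858 ≈ 0.26690)
(-797*(-485) + D) + 4978020 = (-797*(-485) + 229/858) + 4978020 = (386545 + 229/858) + 4978020 = 331655839/858 + 4978020 = 4602796999/858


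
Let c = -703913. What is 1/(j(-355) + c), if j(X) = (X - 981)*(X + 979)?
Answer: -1/1537577 ≈ -6.5037e-7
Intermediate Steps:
j(X) = (-981 + X)*(979 + X)
1/(j(-355) + c) = 1/((-960399 + (-355)² - 2*(-355)) - 703913) = 1/((-960399 + 126025 + 710) - 703913) = 1/(-833664 - 703913) = 1/(-1537577) = -1/1537577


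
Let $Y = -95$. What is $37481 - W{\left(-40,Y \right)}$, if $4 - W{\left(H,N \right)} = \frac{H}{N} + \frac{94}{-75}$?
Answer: $\frac{53403539}{1425} \approx 37476.0$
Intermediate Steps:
$W{\left(H,N \right)} = \frac{394}{75} - \frac{H}{N}$ ($W{\left(H,N \right)} = 4 - \left(\frac{H}{N} + \frac{94}{-75}\right) = 4 - \left(\frac{H}{N} + 94 \left(- \frac{1}{75}\right)\right) = 4 - \left(\frac{H}{N} - \frac{94}{75}\right) = 4 - \left(- \frac{94}{75} + \frac{H}{N}\right) = \frac{394}{75} - \frac{H}{N}$)
$37481 - W{\left(-40,Y \right)} = 37481 - \left(\frac{394}{75} - - \frac{40}{-95}\right) = 37481 - \left(\frac{394}{75} - \left(-40\right) \left(- \frac{1}{95}\right)\right) = 37481 - \left(\frac{394}{75} - \frac{8}{19}\right) = 37481 - \frac{6886}{1425} = \frac{53403539}{1425}$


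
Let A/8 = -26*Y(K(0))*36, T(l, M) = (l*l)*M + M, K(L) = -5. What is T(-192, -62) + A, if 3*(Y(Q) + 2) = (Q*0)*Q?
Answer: -2270654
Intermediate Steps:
Y(Q) = -2 (Y(Q) = -2 + ((Q*0)*Q)/3 = -2 + (0*Q)/3 = -2 + (⅓)*0 = -2 + 0 = -2)
T(l, M) = M + M*l² (T(l, M) = l²*M + M = M*l² + M = M + M*l²)
A = 14976 (A = 8*(-26*(-2)*36) = 8*(52*36) = 8*1872 = 14976)
T(-192, -62) + A = -62*(1 + (-192)²) + 14976 = -62*(1 + 36864) + 14976 = -62*36865 + 14976 = -2285630 + 14976 = -2270654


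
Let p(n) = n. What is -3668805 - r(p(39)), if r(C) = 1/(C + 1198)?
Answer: -4538311786/1237 ≈ -3.6688e+6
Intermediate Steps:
r(C) = 1/(1198 + C)
-3668805 - r(p(39)) = -3668805 - 1/(1198 + 39) = -3668805 - 1/1237 = -4538311786/1237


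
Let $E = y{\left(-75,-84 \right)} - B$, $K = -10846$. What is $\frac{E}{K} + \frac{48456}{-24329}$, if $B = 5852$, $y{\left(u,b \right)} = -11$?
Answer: $- \frac{34810259}{23988394} \approx -1.4511$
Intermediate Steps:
$E = -5863$ ($E = -11 - 5852 = -5863$)
$\frac{E}{K} + \frac{48456}{-24329} = - \frac{5863}{-10846} + \frac{48456}{-24329} = \left(-5863\right) \left(- \frac{1}{10846}\right) + 48456 \left(- \frac{1}{24329}\right) = \frac{533}{986} - \frac{48456}{24329} = - \frac{34810259}{23988394}$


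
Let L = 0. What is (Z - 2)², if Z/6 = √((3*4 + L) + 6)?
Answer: 652 - 72*√2 ≈ 550.18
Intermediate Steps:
Z = 18*√2 (Z = 6*√((3*4 + 0) + 6) = 6*√((12 + 0) + 6) = 6*√(12 + 6) = 6*√18 = 6*(3*√2) = 18*√2 ≈ 25.456)
(Z - 2)² = (18*√2 - 2)² = (-2 + 18*√2)²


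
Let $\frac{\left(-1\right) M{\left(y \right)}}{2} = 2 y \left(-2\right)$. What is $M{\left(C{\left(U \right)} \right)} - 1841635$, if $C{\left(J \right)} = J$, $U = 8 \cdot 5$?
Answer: $-1841315$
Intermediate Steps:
$U = 40$
$M{\left(y \right)} = 8 y$ ($M{\left(y \right)} = - 2 \cdot 2 y \left(-2\right) = - 2 \left(- 4 y\right) = 8 y$)
$M{\left(C{\left(U \right)} \right)} - 1841635 = 8 \cdot 40 - 1841635 = 320 - 1841635 = -1841315$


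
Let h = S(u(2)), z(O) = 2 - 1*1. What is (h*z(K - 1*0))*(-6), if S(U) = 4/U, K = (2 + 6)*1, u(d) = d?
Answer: -12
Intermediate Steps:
K = 8 (K = 8*1 = 8)
z(O) = 1 (z(O) = 2 - 1 = 1)
h = 2 (h = 4/2 = 4*(½) = 2)
(h*z(K - 1*0))*(-6) = (2*1)*(-6) = 2*(-6) = -12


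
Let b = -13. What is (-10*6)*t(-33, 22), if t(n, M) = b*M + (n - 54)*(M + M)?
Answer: 246840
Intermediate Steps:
t(n, M) = -13*M + 2*M*(-54 + n) (t(n, M) = -13*M + (n - 54)*(M + M) = -13*M + (-54 + n)*(2*M) = -13*M + 2*M*(-54 + n))
(-10*6)*t(-33, 22) = (-10*6)*(22*(-121 + 2*(-33))) = -1320*(-121 - 66) = -1320*(-187) = -60*(-4114) = 246840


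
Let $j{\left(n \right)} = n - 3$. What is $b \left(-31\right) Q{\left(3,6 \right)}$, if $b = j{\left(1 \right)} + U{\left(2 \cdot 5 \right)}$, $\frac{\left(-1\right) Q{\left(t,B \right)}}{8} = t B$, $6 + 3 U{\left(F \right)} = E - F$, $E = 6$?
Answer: $-23808$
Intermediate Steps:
$j{\left(n \right)} = -3 + n$
$U{\left(F \right)} = - \frac{F}{3}$ ($U{\left(F \right)} = -2 + \frac{6 - F}{3} = -2 - \left(-2 + \frac{F}{3}\right) = - \frac{F}{3}$)
$Q{\left(t,B \right)} = - 8 B t$ ($Q{\left(t,B \right)} = - 8 t B = - 8 B t$)
$b = - \frac{16}{3}$ ($b = \left(-3 + 1\right) - \frac{2 \cdot 5}{3} = -2 - \frac{10}{3} = - \frac{16}{3} \approx -5.3333$)
$b \left(-31\right) Q{\left(3,6 \right)} = \left(- \frac{16}{3}\right) \left(-31\right) \left(\left(-8\right) 6 \cdot 3\right) = \frac{496}{3} \left(-144\right) = -23808$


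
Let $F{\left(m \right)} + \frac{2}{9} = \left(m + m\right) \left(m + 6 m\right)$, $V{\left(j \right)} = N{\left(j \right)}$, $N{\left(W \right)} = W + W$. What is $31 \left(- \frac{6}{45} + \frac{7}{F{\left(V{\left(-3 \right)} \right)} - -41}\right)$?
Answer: $- \frac{274691}{73545} \approx -3.735$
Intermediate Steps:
$N{\left(W \right)} = 2 W$
$V{\left(j \right)} = 2 j$
$F{\left(m \right)} = - \frac{2}{9} + 14 m^{2}$ ($F{\left(m \right)} = - \frac{2}{9} + \left(m + m\right) \left(m + 6 m\right) = - \frac{2}{9} + 2 m 7 m = - \frac{2}{9} + 14 m^{2}$)
$31 \left(- \frac{6}{45} + \frac{7}{F{\left(V{\left(-3 \right)} \right)} - -41}\right) = 31 \left(- \frac{6}{45} + \frac{7}{\left(- \frac{2}{9} + 14 \left(2 \left(-3\right)\right)^{2}\right) - -41}\right) = 31 \left(\left(-6\right) \frac{1}{45} + \frac{7}{\left(- \frac{2}{9} + 14 \left(-6\right)^{2}\right) + 41}\right) = 31 \left(- \frac{2}{15} + \frac{7}{\left(- \frac{2}{9} + 14 \cdot 36\right) + 41}\right) = 31 \left(- \frac{2}{15} + \frac{7}{\left(- \frac{2}{9} + 504\right) + 41}\right) = 31 \left(- \frac{2}{15} + \frac{7}{\frac{4534}{9} + 41}\right) = 31 \left(- \frac{2}{15} + \frac{7}{\frac{4903}{9}}\right) = 31 \left(- \frac{2}{15} + 7 \cdot \frac{9}{4903}\right) = 31 \left(- \frac{2}{15} + \frac{63}{4903}\right) = 31 \left(- \frac{8861}{73545}\right) = - \frac{274691}{73545}$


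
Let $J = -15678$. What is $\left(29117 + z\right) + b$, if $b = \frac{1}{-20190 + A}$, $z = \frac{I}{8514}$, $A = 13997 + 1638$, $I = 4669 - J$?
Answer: $\frac{1129286910661}{38781270} \approx 29119.0$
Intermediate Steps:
$I = 20347$ ($I = 4669 - -15678 = 4669 + 15678 = 20347$)
$A = 15635$
$z = \frac{20347}{8514} \approx 2.3898$
$b = - \frac{1}{4555}$ ($b = \frac{1}{-20190 + 15635} = \frac{1}{-4555} = - \frac{1}{4555} \approx -0.00021954$)
$\left(29117 + z\right) + b = \left(29117 + \frac{20347}{8514}\right) - \frac{1}{4555} = \frac{247922485}{8514} - \frac{1}{4555} = \frac{1129286910661}{38781270}$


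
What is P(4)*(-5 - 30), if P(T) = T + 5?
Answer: -315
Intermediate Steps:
P(T) = 5 + T
P(4)*(-5 - 30) = (5 + 4)*(-5 - 30) = 9*(-35) = -315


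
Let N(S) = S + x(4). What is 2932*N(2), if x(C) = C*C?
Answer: 52776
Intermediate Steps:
x(C) = C**2
N(S) = 16 + S (N(S) = S + 4**2 = S + 16 = 16 + S)
2932*N(2) = 2932*(16 + 2) = 2932*18 = 52776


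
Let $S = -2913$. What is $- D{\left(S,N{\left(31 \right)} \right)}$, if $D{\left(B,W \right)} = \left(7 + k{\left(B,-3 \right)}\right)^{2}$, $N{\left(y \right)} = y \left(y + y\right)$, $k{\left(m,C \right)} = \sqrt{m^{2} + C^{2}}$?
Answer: $-8485627 - 42 \sqrt{942842} \approx -8.5264 \cdot 10^{6}$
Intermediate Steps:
$k{\left(m,C \right)} = \sqrt{C^{2} + m^{2}}$
$N{\left(y \right)} = 2 y^{2}$ ($N{\left(y \right)} = y 2 y = 2 y^{2}$)
$D{\left(B,W \right)} = \left(7 + \sqrt{9 + B^{2}}\right)^{2}$ ($D{\left(B,W \right)} = \left(7 + \sqrt{\left(-3\right)^{2} + B^{2}}\right)^{2} = \left(7 + \sqrt{9 + B^{2}}\right)^{2}$)
$- D{\left(S,N{\left(31 \right)} \right)} = - \left(7 + \sqrt{9 + \left(-2913\right)^{2}}\right)^{2} = - \left(7 + \sqrt{9 + 8485569}\right)^{2} = - \left(7 + \sqrt{8485578}\right)^{2} = - \left(7 + 3 \sqrt{942842}\right)^{2}$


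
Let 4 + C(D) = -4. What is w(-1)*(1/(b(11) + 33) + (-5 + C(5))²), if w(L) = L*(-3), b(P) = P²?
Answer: 78081/154 ≈ 507.02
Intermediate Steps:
w(L) = -3*L
C(D) = -8 (C(D) = -4 - 4 = -8)
w(-1)*(1/(b(11) + 33) + (-5 + C(5))²) = (-3*(-1))*(1/(11² + 33) + (-5 - 8)²) = 3*(1/(121 + 33) + (-13)²) = 3*(1/154 + 169) = 3*(26027/154) = 78081/154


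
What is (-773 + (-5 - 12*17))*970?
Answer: -952540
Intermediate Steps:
(-773 + (-5 - 12*17))*970 = (-773 + (-5 - 204))*970 = (-773 - 209)*970 = -982*970 = -952540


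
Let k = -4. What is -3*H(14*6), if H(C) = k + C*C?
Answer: -21156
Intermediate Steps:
H(C) = -4 + C**2 (H(C) = -4 + C*C = -4 + C**2)
-3*H(14*6) = -3*(-4 + (14*6)**2) = -3*(-4 + 84**2) = -3*(-4 + 7056) = -3*7052 = -21156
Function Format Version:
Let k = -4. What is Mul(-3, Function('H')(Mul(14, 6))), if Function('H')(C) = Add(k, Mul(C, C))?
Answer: -21156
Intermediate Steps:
Function('H')(C) = Add(-4, Pow(C, 2)) (Function('H')(C) = Add(-4, Mul(C, C)) = Add(-4, Pow(C, 2)))
Mul(-3, Function('H')(Mul(14, 6))) = Mul(-3, Add(-4, Pow(Mul(14, 6), 2))) = Mul(-3, Add(-4, Pow(84, 2))) = Mul(-3, Add(-4, 7056)) = Mul(-3, 7052) = -21156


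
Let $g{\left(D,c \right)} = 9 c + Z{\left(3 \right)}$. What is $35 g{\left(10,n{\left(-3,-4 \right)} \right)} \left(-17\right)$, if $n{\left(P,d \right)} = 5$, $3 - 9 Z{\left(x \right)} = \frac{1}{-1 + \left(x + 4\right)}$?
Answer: $- \frac{1455965}{54} \approx -26962.0$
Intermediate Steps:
$Z{\left(x \right)} = \frac{1}{3} - \frac{1}{9 \left(3 + x\right)}$ ($Z{\left(x \right)} = \frac{1}{3} - \frac{1}{9 \left(-1 + \left(x + 4\right)\right)} = \frac{1}{3} - \frac{1}{9 \left(-1 + \left(4 + x\right)\right)} = \frac{1}{3} - \frac{1}{9 \left(3 + x\right)}$)
$g{\left(D,c \right)} = \frac{17}{54} + 9 c$ ($g{\left(D,c \right)} = 9 c + \frac{8 + 3 \cdot 3}{9 \left(3 + 3\right)} = 9 c + \frac{8 + 9}{9 \cdot 6} = 9 c + \frac{1}{9} \cdot \frac{1}{6} \cdot 17 = 9 c + \frac{17}{54} = \frac{17}{54} + 9 c$)
$35 g{\left(10,n{\left(-3,-4 \right)} \right)} \left(-17\right) = 35 \left(\frac{17}{54} + 9 \cdot 5\right) \left(-17\right) = 35 \left(\frac{17}{54} + 45\right) \left(-17\right) = 35 \cdot \frac{2447}{54} \left(-17\right) = \frac{85645}{54} \left(-17\right) = - \frac{1455965}{54}$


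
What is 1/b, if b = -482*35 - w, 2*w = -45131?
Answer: 2/11391 ≈ 0.00017558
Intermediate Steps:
w = -45131/2 (w = (½)*(-45131) = -45131/2 ≈ -22566.)
b = 11391/2 (b = -482*35 - 1*(-45131/2) = -16870 + 45131/2 = 11391/2 ≈ 5695.5)
1/b = 1/(11391/2) = 2/11391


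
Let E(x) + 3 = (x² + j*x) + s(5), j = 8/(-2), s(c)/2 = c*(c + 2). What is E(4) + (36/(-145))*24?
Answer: 8851/145 ≈ 61.041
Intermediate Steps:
s(c) = 2*c*(2 + c) (s(c) = 2*(c*(c + 2)) = 2*(c*(2 + c)) = 2*c*(2 + c))
j = -4 (j = 8*(-½) = -4)
E(x) = 67 + x² - 4*x (E(x) = -3 + ((x² - 4*x) + 2*5*(2 + 5)) = -3 + ((x² - 4*x) + 2*5*7) = -3 + ((x² - 4*x) + 70) = -3 + (70 + x² - 4*x) = 67 + x² - 4*x)
E(4) + (36/(-145))*24 = (67 + 4² - 4*4) + (36/(-145))*24 = (67 + 16 - 16) + (36*(-1/145))*24 = 67 - 36/145*24 = 67 - 864/145 = 8851/145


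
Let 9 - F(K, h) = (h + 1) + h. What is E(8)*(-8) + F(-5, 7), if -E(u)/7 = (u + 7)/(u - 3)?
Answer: 162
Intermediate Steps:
F(K, h) = 8 - 2*h (F(K, h) = 9 - ((h + 1) + h) = 9 - ((1 + h) + h) = 9 - (1 + 2*h) = 9 + (-1 - 2*h) = 8 - 2*h)
E(u) = -7*(7 + u)/(-3 + u) (E(u) = -7*(u + 7)/(u - 3) = -7*(7 + u)/(-3 + u))
E(8)*(-8) + F(-5, 7) = (7*(-7 - 1*8)/(-3 + 8))*(-8) + (8 - 2*7) = (7*(-7 - 8)/5)*(-8) + (8 - 14) = (7*(⅕)*(-15))*(-8) - 6 = -21*(-8) - 6 = 168 - 6 = 162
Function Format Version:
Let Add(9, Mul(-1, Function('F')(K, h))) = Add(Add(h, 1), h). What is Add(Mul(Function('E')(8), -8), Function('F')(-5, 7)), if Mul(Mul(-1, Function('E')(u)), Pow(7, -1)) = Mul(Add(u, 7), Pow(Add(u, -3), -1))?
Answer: 162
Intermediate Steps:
Function('F')(K, h) = Add(8, Mul(-2, h)) (Function('F')(K, h) = Add(9, Mul(-1, Add(Add(h, 1), h))) = Add(9, Mul(-1, Add(Add(1, h), h))) = Add(9, Mul(-1, Add(1, Mul(2, h)))) = Add(9, Add(-1, Mul(-2, h))) = Add(8, Mul(-2, h)))
Function('E')(u) = Mul(-7, Pow(Add(-3, u), -1), Add(7, u)) (Function('E')(u) = Mul(-7, Mul(Add(u, 7), Pow(Add(u, -3), -1))) = Mul(-7, Mul(Add(7, u), Pow(Add(-3, u), -1))) = Mul(-7, Mul(Pow(Add(-3, u), -1), Add(7, u))) = Mul(-7, Pow(Add(-3, u), -1), Add(7, u)))
Add(Mul(Function('E')(8), -8), Function('F')(-5, 7)) = Add(Mul(Mul(7, Pow(Add(-3, 8), -1), Add(-7, Mul(-1, 8))), -8), Add(8, Mul(-2, 7))) = Add(Mul(Mul(7, Pow(5, -1), Add(-7, -8)), -8), Add(8, -14)) = Add(Mul(Mul(7, Rational(1, 5), -15), -8), -6) = Add(Mul(-21, -8), -6) = Add(168, -6) = 162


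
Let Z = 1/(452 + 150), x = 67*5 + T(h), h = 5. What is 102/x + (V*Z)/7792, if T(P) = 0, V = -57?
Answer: 478440873/1571412640 ≈ 0.30447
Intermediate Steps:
x = 335 (x = 67*5 + 0 = 335 + 0 = 335)
Z = 1/602 ≈ 0.0016611
102/x + (V*Z)/7792 = 102/335 - 57*1/602/7792 = 102*(1/335) - 57/602*1/7792 = 102/335 - 57/4690784 = 478440873/1571412640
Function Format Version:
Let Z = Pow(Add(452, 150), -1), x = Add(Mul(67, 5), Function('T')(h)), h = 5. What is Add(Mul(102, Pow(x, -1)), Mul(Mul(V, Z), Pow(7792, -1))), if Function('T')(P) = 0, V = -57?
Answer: Rational(478440873, 1571412640) ≈ 0.30447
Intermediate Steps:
x = 335 (x = Add(Mul(67, 5), 0) = Add(335, 0) = 335)
Z = Rational(1, 602) (Z = Pow(602, -1) = Rational(1, 602) ≈ 0.0016611)
Add(Mul(102, Pow(x, -1)), Mul(Mul(V, Z), Pow(7792, -1))) = Add(Mul(102, Pow(335, -1)), Mul(Mul(-57, Rational(1, 602)), Pow(7792, -1))) = Add(Mul(102, Rational(1, 335)), Mul(Rational(-57, 602), Rational(1, 7792))) = Add(Rational(102, 335), Rational(-57, 4690784)) = Rational(478440873, 1571412640)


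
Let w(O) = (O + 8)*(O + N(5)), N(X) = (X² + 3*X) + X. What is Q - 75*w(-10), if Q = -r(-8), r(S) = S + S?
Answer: 5266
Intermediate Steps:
r(S) = 2*S
N(X) = X² + 4*X
w(O) = (8 + O)*(45 + O) (w(O) = (O + 8)*(O + 5*(4 + 5)) = (8 + O)*(O + 5*9) = (8 + O)*(O + 45) = (8 + O)*(45 + O))
Q = 16 (Q = -2*(-8) = -1*(-16) = 16)
Q - 75*w(-10) = 16 - 75*(360 + (-10)² + 53*(-10)) = 16 - 75*(360 + 100 - 530) = 16 - 75*(-70) = 16 + 5250 = 5266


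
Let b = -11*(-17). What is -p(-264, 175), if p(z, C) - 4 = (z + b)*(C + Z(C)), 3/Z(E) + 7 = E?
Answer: 107779/8 ≈ 13472.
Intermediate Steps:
Z(E) = 3/(-7 + E)
b = 187
p(z, C) = 4 + (187 + z)*(C + 3/(-7 + C)) (p(z, C) = 4 + (z + 187)*(C + 3/(-7 + C)) = 4 + (187 + z)*(C + 3/(-7 + C)))
-p(-264, 175) = -(561 + 3*(-264) + (-7 + 175)*(4 + 187*175 + 175*(-264)))/(-7 + 175) = -(561 - 792 + 168*(4 + 32725 - 46200))/168 = -(561 - 792 + 168*(-13471))/168 = -(561 - 792 - 2263128)/168 = -(-2263359)/168 = -1*(-107779/8) = 107779/8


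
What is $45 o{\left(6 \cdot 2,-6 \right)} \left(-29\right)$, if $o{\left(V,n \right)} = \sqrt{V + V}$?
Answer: $- 2610 \sqrt{6} \approx -6393.2$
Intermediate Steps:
$o{\left(V,n \right)} = \sqrt{2} \sqrt{V}$ ($o{\left(V,n \right)} = \sqrt{2 V} = \sqrt{2} \sqrt{V}$)
$45 o{\left(6 \cdot 2,-6 \right)} \left(-29\right) = 45 \sqrt{2} \sqrt{6 \cdot 2} \left(-29\right) = 45 \sqrt{2} \sqrt{12} \left(-29\right) = 45 \sqrt{2} \cdot 2 \sqrt{3} \left(-29\right) = 45 \cdot 2 \sqrt{6} \left(-29\right) = 90 \sqrt{6} \left(-29\right) = - 2610 \sqrt{6}$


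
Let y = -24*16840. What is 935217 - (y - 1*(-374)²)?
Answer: 1479253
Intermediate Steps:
y = -404160
935217 - (y - 1*(-374)²) = 935217 - (-404160 - 1*(-374)²) = 935217 - (-404160 - 1*139876) = 935217 - (-404160 - 139876) = 935217 - 1*(-544036) = 935217 + 544036 = 1479253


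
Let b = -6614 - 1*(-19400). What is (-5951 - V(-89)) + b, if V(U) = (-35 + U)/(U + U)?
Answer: 608253/89 ≈ 6834.3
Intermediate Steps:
V(U) = (-35 + U)/(2*U) (V(U) = (-35 + U)/((2*U)) = (-35 + U)*(1/(2*U)) = (-35 + U)/(2*U))
b = 12786 (b = -6614 + 19400 = 12786)
(-5951 - V(-89)) + b = (-5951 - (-35 - 89)/(2*(-89))) + 12786 = (-5951 - (-1)*(-124)/(2*89)) + 12786 = (-5951 - 1*62/89) + 12786 = (-5951 - 62/89) + 12786 = -529701/89 + 12786 = 608253/89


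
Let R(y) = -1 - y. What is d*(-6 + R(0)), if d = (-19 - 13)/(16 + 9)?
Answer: 224/25 ≈ 8.9600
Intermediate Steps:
d = -32/25 ≈ -1.2800
d*(-6 + R(0)) = -32*(-6 + (-1 - 1*0))/25 = -32*(-6 + (-1 + 0))/25 = -32*(-6 - 1)/25 = -32/25*(-7) = 224/25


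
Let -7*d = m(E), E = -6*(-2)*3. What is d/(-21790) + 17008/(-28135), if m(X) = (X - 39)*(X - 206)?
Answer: -257988139/429143155 ≈ -0.60117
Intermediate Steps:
E = 36 (E = 12*3 = 36)
m(X) = (-206 + X)*(-39 + X) (m(X) = (-39 + X)*(-206 + X) = (-206 + X)*(-39 + X))
d = -510/7 (d = -(8034 + 36² - 245*36)/7 = -(8034 + 1296 - 8820)/7 = -⅐*510 = -510/7 ≈ -72.857)
d/(-21790) + 17008/(-28135) = -510/7/(-21790) + 17008/(-28135) = -510/7*(-1/21790) + 17008*(-1/28135) = 51/15253 - 17008/28135 = -257988139/429143155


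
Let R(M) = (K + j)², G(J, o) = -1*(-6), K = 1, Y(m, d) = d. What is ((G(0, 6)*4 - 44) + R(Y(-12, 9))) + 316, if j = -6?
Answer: 321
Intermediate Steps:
G(J, o) = 6
R(M) = 25 (R(M) = (1 - 6)² = (-5)² = 25)
((G(0, 6)*4 - 44) + R(Y(-12, 9))) + 316 = ((6*4 - 44) + 25) + 316 = ((24 - 44) + 25) + 316 = (-20 + 25) + 316 = 5 + 316 = 321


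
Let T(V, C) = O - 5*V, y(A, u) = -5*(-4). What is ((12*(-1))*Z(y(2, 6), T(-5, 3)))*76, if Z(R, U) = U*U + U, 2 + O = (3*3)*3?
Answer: -2325600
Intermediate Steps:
O = 25 (O = -2 + (3*3)*3 = -2 + 9*3 = -2 + 27 = 25)
y(A, u) = 20
T(V, C) = 25 - 5*V
Z(R, U) = U + U² (Z(R, U) = U² + U = U + U²)
((12*(-1))*Z(y(2, 6), T(-5, 3)))*76 = ((12*(-1))*((25 - 5*(-5))*(1 + (25 - 5*(-5)))))*76 = -12*(25 + 25)*(1 + (25 + 25))*76 = -600*(1 + 50)*76 = -600*51*76 = -12*2550*76 = -30600*76 = -2325600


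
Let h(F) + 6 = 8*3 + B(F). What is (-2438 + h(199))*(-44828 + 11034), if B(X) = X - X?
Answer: 81781480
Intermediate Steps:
B(X) = 0
h(F) = 18 (h(F) = -6 + (8*3 + 0) = -6 + (24 + 0) = -6 + 24 = 18)
(-2438 + h(199))*(-44828 + 11034) = (-2438 + 18)*(-44828 + 11034) = -2420*(-33794) = 81781480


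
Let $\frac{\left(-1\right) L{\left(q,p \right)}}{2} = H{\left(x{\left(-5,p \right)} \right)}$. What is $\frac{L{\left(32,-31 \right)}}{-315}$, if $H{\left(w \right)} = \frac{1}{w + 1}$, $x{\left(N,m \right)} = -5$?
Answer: $- \frac{1}{630} \approx -0.0015873$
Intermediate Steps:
$H{\left(w \right)} = \frac{1}{1 + w}$
$L{\left(q,p \right)} = \frac{1}{2}$ ($L{\left(q,p \right)} = - \frac{2}{1 - 5} = - \frac{2}{-4} = \left(-2\right) \left(- \frac{1}{4}\right) = \frac{1}{2}$)
$\frac{L{\left(32,-31 \right)}}{-315} = \frac{1}{2 \left(-315\right)} = \frac{1}{2} \left(- \frac{1}{315}\right) = - \frac{1}{630}$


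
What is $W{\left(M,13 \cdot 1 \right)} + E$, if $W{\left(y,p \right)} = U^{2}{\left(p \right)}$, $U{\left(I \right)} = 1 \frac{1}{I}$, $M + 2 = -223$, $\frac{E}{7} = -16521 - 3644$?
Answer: $- \frac{23855194}{169} \approx -1.4116 \cdot 10^{5}$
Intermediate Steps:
$E = -141155$ ($E = 7 \left(-16521 - 3644\right) = 7 \left(-20165\right) = -141155$)
$M = -225$ ($M = -2 - 223 = -225$)
$U{\left(I \right)} = \frac{1}{I}$
$W{\left(y,p \right)} = \frac{1}{p^{2}}$ ($W{\left(y,p \right)} = \left(\frac{1}{p}\right)^{2} = \frac{1}{p^{2}}$)
$W{\left(M,13 \cdot 1 \right)} + E = \frac{1}{169} - 141155 = - \frac{23855194}{169}$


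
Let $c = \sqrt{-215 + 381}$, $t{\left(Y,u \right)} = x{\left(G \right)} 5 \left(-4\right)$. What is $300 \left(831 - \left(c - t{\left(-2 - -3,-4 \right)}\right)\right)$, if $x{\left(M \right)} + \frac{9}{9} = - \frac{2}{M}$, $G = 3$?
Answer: $259300 - 300 \sqrt{166} \approx 2.5543 \cdot 10^{5}$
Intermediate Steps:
$x{\left(M \right)} = -1 - \frac{2}{M}$
$t{\left(Y,u \right)} = \frac{100}{3}$ ($t{\left(Y,u \right)} = \frac{-2 - 3}{3} \cdot 5 \left(-4\right) = \frac{1}{3} \left(-5\right) 5 \left(-4\right) = \left(- \frac{5}{3}\right) 5 \left(-4\right) = \left(- \frac{25}{3}\right) \left(-4\right) = \frac{100}{3}$)
$c = \sqrt{166} \approx 12.884$
$300 \left(831 - \left(c - t{\left(-2 - -3,-4 \right)}\right)\right) = 300 \left(831 + \left(\frac{100}{3} - \sqrt{166}\right)\right) = 300 \left(\frac{2593}{3} - \sqrt{166}\right) = 259300 - 300 \sqrt{166}$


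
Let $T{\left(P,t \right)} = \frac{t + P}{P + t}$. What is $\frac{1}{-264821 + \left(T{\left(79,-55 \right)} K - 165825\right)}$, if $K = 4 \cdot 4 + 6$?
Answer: $- \frac{1}{430624} \approx -2.3222 \cdot 10^{-6}$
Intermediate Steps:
$T{\left(P,t \right)} = 1$ ($T{\left(P,t \right)} = \frac{P + t}{P + t} = 1$)
$K = 22$ ($K = 16 + 6 = 22$)
$\frac{1}{-264821 + \left(T{\left(79,-55 \right)} K - 165825\right)} = \frac{1}{-264821 + \left(1 \cdot 22 - 165825\right)} = \frac{1}{-264821 + \left(22 - 165825\right)} = \frac{1}{-264821 - 165803} = \frac{1}{-430624} = - \frac{1}{430624}$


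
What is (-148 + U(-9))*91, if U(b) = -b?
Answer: -12649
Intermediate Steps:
(-148 + U(-9))*91 = (-148 - 1*(-9))*91 = (-148 + 9)*91 = -139*91 = -12649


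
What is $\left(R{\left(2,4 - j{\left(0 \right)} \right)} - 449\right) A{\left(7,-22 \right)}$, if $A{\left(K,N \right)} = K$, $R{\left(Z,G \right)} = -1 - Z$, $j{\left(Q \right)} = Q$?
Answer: $-3164$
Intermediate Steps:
$\left(R{\left(2,4 - j{\left(0 \right)} \right)} - 449\right) A{\left(7,-22 \right)} = \left(\left(-1 - 2\right) - 449\right) 7 = \left(-3 - 449\right) 7 = \left(-452\right) 7 = -3164$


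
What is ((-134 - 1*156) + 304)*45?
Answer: 630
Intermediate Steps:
((-134 - 1*156) + 304)*45 = ((-134 - 156) + 304)*45 = (-290 + 304)*45 = 14*45 = 630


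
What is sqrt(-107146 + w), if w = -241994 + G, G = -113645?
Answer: I*sqrt(462785) ≈ 680.28*I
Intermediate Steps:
w = -355639 (w = -241994 - 113645 = -355639)
sqrt(-107146 + w) = sqrt(-107146 - 355639) = sqrt(-462785) = I*sqrt(462785)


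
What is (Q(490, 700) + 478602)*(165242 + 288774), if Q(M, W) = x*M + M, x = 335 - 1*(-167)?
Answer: 329194289152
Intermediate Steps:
x = 502 (x = 335 + 167 = 502)
Q(M, W) = 503*M (Q(M, W) = 502*M + M = 503*M)
(Q(490, 700) + 478602)*(165242 + 288774) = (503*490 + 478602)*(165242 + 288774) = (246470 + 478602)*454016 = 725072*454016 = 329194289152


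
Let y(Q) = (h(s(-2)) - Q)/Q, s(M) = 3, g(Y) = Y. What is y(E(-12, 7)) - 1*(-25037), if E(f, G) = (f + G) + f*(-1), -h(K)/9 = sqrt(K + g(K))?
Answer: 25036 - 9*sqrt(6)/7 ≈ 25033.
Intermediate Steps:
h(K) = -9*sqrt(2)*sqrt(K) (h(K) = -9*sqrt(K + K) = -9*sqrt(2)*sqrt(K))
E(f, G) = G (E(f, G) = (G + f) - f = G)
y(Q) = (-Q - 9*sqrt(6))/Q (y(Q) = (-9*sqrt(2)*sqrt(3) - Q)/Q = (-9*sqrt(6) - Q)/Q = (-Q - 9*sqrt(6))/Q)
y(E(-12, 7)) - 1*(-25037) = (-1*7 - 9*sqrt(6))/7 - 1*(-25037) = (-7 - 9*sqrt(6))/7 + 25037 = (-1 - 9*sqrt(6)/7) + 25037 = 25036 - 9*sqrt(6)/7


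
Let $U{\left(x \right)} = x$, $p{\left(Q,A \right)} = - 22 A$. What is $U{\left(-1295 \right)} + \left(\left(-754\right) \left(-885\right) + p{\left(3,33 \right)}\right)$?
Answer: $665269$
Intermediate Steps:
$U{\left(-1295 \right)} + \left(\left(-754\right) \left(-885\right) + p{\left(3,33 \right)}\right) = -1295 - -666564 = -1295 + \left(667290 - 726\right) = -1295 + 666564 = 665269$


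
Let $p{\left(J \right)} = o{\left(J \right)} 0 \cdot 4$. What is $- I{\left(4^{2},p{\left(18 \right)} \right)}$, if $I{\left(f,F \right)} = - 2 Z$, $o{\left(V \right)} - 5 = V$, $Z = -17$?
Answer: $-34$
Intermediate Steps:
$o{\left(V \right)} = 5 + V$
$p{\left(J \right)} = 0$ ($p{\left(J \right)} = \left(5 + J\right) 0 \cdot 4 = 0 \cdot 4 = 0$)
$I{\left(f,F \right)} = 34$ ($I{\left(f,F \right)} = \left(-2\right) \left(-17\right) = 34$)
$- I{\left(4^{2},p{\left(18 \right)} \right)} = \left(-1\right) 34 = -34$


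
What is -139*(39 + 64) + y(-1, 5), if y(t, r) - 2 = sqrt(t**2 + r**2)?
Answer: -14315 + sqrt(26) ≈ -14310.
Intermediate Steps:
y(t, r) = 2 + sqrt(r**2 + t**2) (y(t, r) = 2 + sqrt(t**2 + r**2) = 2 + sqrt(r**2 + t**2))
-139*(39 + 64) + y(-1, 5) = -139*(39 + 64) + (2 + sqrt(5**2 + (-1)**2)) = -139*103 + (2 + sqrt(25 + 1)) = -14317 + (2 + sqrt(26)) = -14315 + sqrt(26)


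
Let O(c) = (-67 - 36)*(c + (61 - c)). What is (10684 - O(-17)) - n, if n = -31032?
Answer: 47999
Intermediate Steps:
O(c) = -6283 (O(c) = -103*61 = -6283)
(10684 - O(-17)) - n = (10684 - 1*(-6283)) - 1*(-31032) = (10684 + 6283) + 31032 = 16967 + 31032 = 47999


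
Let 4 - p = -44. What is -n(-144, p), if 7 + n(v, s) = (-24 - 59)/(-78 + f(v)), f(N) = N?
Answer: 1471/222 ≈ 6.6261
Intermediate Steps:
p = 48 (p = 4 - 1*(-44) = 4 + 44 = 48)
n(v, s) = -7 - 83/(-78 + v) (n(v, s) = -7 + (-24 - 59)/(-78 + v) = -7 - 83/(-78 + v))
-n(-144, p) = -(463 - 7*(-144))/(-78 - 144) = -(463 + 1008)/(-222) = -(-1)*1471/222 = -1*(-1471/222) = 1471/222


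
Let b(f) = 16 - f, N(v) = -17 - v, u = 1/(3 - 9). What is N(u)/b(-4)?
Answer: -101/120 ≈ -0.84167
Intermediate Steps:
u = -1/6 (u = 1/(-6) = -1/6 ≈ -0.16667)
N(u)/b(-4) = (-17 - 1*(-1/6))/(16 - 1*(-4)) = (-17 + 1/6)/(16 + 4) = -101/6/20 = -101/6*1/20 = -101/120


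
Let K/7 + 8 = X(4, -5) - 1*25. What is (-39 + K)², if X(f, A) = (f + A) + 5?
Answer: 58564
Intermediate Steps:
X(f, A) = 5 + A + f (X(f, A) = (A + f) + 5 = 5 + A + f)
K = -203 (K = -56 + 7*((5 - 5 + 4) - 1*25) = -56 + 7*(4 - 25) = -56 + 7*(-21) = -56 - 147 = -203)
(-39 + K)² = (-39 - 203)² = (-242)² = 58564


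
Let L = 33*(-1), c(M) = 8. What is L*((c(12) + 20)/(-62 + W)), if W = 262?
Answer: -231/50 ≈ -4.6200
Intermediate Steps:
L = -33
L*((c(12) + 20)/(-62 + W)) = -33*(8 + 20)/(-62 + 262) = -924/200 = -33*7/50 = -231/50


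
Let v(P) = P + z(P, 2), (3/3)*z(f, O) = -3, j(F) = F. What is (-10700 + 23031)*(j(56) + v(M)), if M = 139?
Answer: 2367552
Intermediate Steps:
z(f, O) = -3
v(P) = -3 + P (v(P) = P - 3 = -3 + P)
(-10700 + 23031)*(j(56) + v(M)) = (-10700 + 23031)*(56 + (-3 + 139)) = 12331*(56 + 136) = 12331*192 = 2367552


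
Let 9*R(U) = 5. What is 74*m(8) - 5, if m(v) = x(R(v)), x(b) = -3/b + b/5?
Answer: -17837/45 ≈ -396.38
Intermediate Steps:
R(U) = 5/9 (R(U) = (⅑)*5 = 5/9)
x(b) = -3/b + b/5 (x(b) = -3/b + b*(⅕) = -3/b + b/5)
m(v) = -238/45 (m(v) = -3/5/9 + (⅕)*(5/9) = -3*9/5 + ⅑ = -27/5 + ⅑ = -238/45)
74*m(8) - 5 = 74*(-238/45) - 5 = -17612/45 - 5 = -17837/45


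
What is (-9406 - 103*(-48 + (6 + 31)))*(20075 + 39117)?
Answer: -489695416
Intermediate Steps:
(-9406 - 103*(-48 + (6 + 31)))*(20075 + 39117) = (-9406 - 103*(-48 + 37))*59192 = (-9406 - 103*(-11))*59192 = (-9406 + 1133)*59192 = -8273*59192 = -489695416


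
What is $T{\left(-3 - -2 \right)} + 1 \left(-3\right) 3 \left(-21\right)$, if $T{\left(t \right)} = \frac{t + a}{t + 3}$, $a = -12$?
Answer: $\frac{365}{2} \approx 182.5$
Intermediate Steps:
$T{\left(t \right)} = \frac{-12 + t}{3 + t}$ ($T{\left(t \right)} = \frac{t - 12}{t + 3} = \frac{-12 + t}{3 + t}$)
$T{\left(-3 - -2 \right)} + 1 \left(-3\right) 3 \left(-21\right) = \frac{-12 - 1}{3 - 1} + 1 \left(-3\right) 3 \left(-21\right) = \frac{-12 + \left(-3 + 2\right)}{3 + \left(-3 + 2\right)} + \left(-3\right) 3 \left(-21\right) = \frac{-12 - 1}{3 - 1} - -189 = \frac{1}{2} \left(-13\right) + 189 = - \frac{13}{2} + 189 = \frac{365}{2}$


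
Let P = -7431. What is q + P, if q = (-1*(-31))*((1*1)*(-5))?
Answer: -7586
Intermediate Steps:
q = -155 (q = 31*(1*(-5)) = 31*(-5) = -155)
q + P = -155 - 7431 = -7586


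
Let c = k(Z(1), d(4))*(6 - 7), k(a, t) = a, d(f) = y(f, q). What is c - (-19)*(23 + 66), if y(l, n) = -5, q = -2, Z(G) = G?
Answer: 1690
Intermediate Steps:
d(f) = -5
c = -1 (c = 1*(6 - 7) = 1*(-1) = -1)
c - (-19)*(23 + 66) = -1 - (-19)*(23 + 66) = -1 - (-19)*89 = -1 - 1*(-1691) = -1 + 1691 = 1690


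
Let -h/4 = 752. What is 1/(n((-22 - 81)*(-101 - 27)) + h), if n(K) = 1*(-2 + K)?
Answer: 1/10174 ≈ 9.8290e-5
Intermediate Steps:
n(K) = -2 + K
h = -3008 (h = -4*752 = -3008)
1/(n((-22 - 81)*(-101 - 27)) + h) = 1/((-2 + (-22 - 81)*(-101 - 27)) - 3008) = 1/((-2 - 103*(-128)) - 3008) = 1/((-2 + 13184) - 3008) = 1/(13182 - 3008) = 1/10174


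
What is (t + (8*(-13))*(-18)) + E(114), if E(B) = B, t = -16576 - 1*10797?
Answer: -25387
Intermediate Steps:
t = -27373 (t = -16576 - 10797 = -27373)
(t + (8*(-13))*(-18)) + E(114) = (-27373 + (8*(-13))*(-18)) + 114 = (-27373 - 104*(-18)) + 114 = (-27373 + 1872) + 114 = -25501 + 114 = -25387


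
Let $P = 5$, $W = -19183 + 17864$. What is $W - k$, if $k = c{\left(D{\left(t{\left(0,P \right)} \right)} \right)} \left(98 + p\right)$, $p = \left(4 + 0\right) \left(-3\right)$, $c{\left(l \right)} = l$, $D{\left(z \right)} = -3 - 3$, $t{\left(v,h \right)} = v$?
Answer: $-803$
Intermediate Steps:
$W = -1319$
$D{\left(z \right)} = -6$
$p = -12$ ($p = 4 \left(-3\right) = -12$)
$k = -516$ ($k = - 6 \left(98 - 12\right) = \left(-6\right) 86 = -516$)
$W - k = -1319 - -516 = -1319 + 516 = -803$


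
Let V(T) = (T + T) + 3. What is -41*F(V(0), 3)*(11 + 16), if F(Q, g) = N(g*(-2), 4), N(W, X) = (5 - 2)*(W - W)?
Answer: 0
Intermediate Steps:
N(W, X) = 0 (N(W, X) = 3*0 = 0)
V(T) = 3 + 2*T (V(T) = 2*T + 3 = 3 + 2*T)
F(Q, g) = 0
-41*F(V(0), 3)*(11 + 16) = -0*(11 + 16) = -0*27 = -41*0 = 0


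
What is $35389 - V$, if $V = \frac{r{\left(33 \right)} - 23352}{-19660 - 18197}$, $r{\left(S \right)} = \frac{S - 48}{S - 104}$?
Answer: $\frac{31706186502}{895949} \approx 35388.0$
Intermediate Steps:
$r{\left(S \right)} = \frac{-48 + S}{-104 + S}$
$V = \frac{552659}{895949}$ ($V = \frac{\frac{-48 + 33}{-104 + 33} - 23352}{-19660 - 18197} = \frac{\frac{1}{-71} \left(-15\right) - 23352}{-37857} = \left(\left(- \frac{1}{71}\right) \left(-15\right) - 23352\right) \left(- \frac{1}{37857}\right) = \left(\frac{15}{71} - 23352\right) \left(- \frac{1}{37857}\right) = \left(- \frac{1657977}{71}\right) \left(- \frac{1}{37857}\right) = \frac{552659}{895949} \approx 0.61684$)
$35389 - V = 35389 - \frac{552659}{895949} = \frac{31706186502}{895949}$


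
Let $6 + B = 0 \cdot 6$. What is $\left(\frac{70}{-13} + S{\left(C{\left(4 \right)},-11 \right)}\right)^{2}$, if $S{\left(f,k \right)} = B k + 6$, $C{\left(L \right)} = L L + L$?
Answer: $\frac{749956}{169} \approx 4437.6$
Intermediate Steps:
$B = -6$ ($B = -6 + 0 \cdot 6 = -6 + 0 = -6$)
$C{\left(L \right)} = L + L^{2}$ ($C{\left(L \right)} = L^{2} + L = L + L^{2}$)
$S{\left(f,k \right)} = 6 - 6 k$ ($S{\left(f,k \right)} = - 6 k + 6 = 6 - 6 k$)
$\left(\frac{70}{-13} + S{\left(C{\left(4 \right)},-11 \right)}\right)^{2} = \left(\frac{70}{-13} + \left(6 - -66\right)\right)^{2} = \left(70 \left(- \frac{1}{13}\right) + \left(6 + 66\right)\right)^{2} = \left(- \frac{70}{13} + 72\right)^{2} = \left(\frac{866}{13}\right)^{2} = \frac{749956}{169}$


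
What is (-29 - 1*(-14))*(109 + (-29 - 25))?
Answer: -825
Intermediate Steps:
(-29 - 1*(-14))*(109 + (-29 - 25)) = (-29 + 14)*(109 - 54) = -15*55 = -825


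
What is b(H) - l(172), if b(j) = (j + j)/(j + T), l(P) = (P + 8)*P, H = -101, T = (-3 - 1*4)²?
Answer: -804859/26 ≈ -30956.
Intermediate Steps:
T = 49 (T = (-3 - 4)² = (-7)² = 49)
l(P) = P*(8 + P) (l(P) = (8 + P)*P = P*(8 + P))
b(j) = 2*j/(49 + j) (b(j) = (j + j)/(j + 49) = (2*j)/(49 + j) = 2*j/(49 + j))
b(H) - l(172) = 2*(-101)/(49 - 101) - 172*(8 + 172) = 2*(-101)/(-52) - 172*180 = 2*(-101)*(-1/52) - 1*30960 = 101/26 - 30960 = -804859/26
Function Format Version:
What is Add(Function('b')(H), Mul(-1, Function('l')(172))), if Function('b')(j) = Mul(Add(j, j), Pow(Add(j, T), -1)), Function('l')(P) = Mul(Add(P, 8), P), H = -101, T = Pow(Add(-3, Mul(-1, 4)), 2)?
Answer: Rational(-804859, 26) ≈ -30956.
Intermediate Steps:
T = 49 (T = Pow(Add(-3, -4), 2) = Pow(-7, 2) = 49)
Function('l')(P) = Mul(P, Add(8, P)) (Function('l')(P) = Mul(Add(8, P), P) = Mul(P, Add(8, P)))
Function('b')(j) = Mul(2, j, Pow(Add(49, j), -1)) (Function('b')(j) = Mul(Add(j, j), Pow(Add(j, 49), -1)) = Mul(Mul(2, j), Pow(Add(49, j), -1)) = Mul(2, j, Pow(Add(49, j), -1)))
Add(Function('b')(H), Mul(-1, Function('l')(172))) = Add(Mul(2, -101, Pow(Add(49, -101), -1)), Mul(-1, Mul(172, Add(8, 172)))) = Add(Mul(2, -101, Pow(-52, -1)), Mul(-1, Mul(172, 180))) = Add(Mul(2, -101, Rational(-1, 52)), Mul(-1, 30960)) = Add(Rational(101, 26), -30960) = Rational(-804859, 26)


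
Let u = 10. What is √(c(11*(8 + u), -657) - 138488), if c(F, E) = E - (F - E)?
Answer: 100*I*√14 ≈ 374.17*I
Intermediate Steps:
c(F, E) = -F + 2*E (c(F, E) = E + (E - F) = -F + 2*E)
√(c(11*(8 + u), -657) - 138488) = √((-11*(8 + 10) + 2*(-657)) - 138488) = √((-11*18 - 1314) - 138488) = √((-1*198 - 1314) - 138488) = √((-198 - 1314) - 138488) = √(-1512 - 138488) = √(-140000) = 100*I*√14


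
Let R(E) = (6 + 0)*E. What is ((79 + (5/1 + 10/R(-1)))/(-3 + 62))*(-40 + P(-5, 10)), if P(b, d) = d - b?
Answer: -6175/177 ≈ -34.887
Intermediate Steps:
R(E) = 6*E
((79 + (5/1 + 10/R(-1)))/(-3 + 62))*(-40 + P(-5, 10)) = ((79 + (5/1 + 10/((6*(-1)))))/(-3 + 62))*(-40 + (10 - 1*(-5))) = ((79 + (5*1 + 10/(-6)))/59)*(-40 + (10 + 5)) = ((79 + (5 + 10*(-⅙)))*(1/59))*(-40 + 15) = ((79 + (5 - 5/3))*(1/59))*(-25) = ((79 + 10/3)*(1/59))*(-25) = ((247/3)*(1/59))*(-25) = (247/177)*(-25) = -6175/177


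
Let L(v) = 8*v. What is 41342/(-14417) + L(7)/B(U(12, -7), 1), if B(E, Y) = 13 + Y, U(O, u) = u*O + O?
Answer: 16326/14417 ≈ 1.1324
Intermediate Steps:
U(O, u) = O + O*u (U(O, u) = O*u + O = O + O*u)
41342/(-14417) + L(7)/B(U(12, -7), 1) = 41342/(-14417) + (8*7)/(13 + 1) = 41342*(-1/14417) + 56/14 = -41342/14417 + 56*(1/14) = -41342/14417 + 4 = 16326/14417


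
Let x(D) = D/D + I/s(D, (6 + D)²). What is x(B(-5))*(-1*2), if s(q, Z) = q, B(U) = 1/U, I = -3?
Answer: -32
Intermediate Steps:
x(D) = 1 - 3/D (x(D) = D/D - 3/D = 1 - 3/D)
x(B(-5))*(-1*2) = ((-3 + 1/(-5))/(1/(-5)))*(-1*2) = ((-3 - ⅕)/(-⅕))*(-2) = -5*(-16/5)*(-2) = 16*(-2) = -32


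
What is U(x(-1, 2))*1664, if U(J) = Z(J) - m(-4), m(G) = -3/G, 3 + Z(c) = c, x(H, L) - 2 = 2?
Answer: 416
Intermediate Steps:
x(H, L) = 4 (x(H, L) = 2 + 2 = 4)
Z(c) = -3 + c
U(J) = -15/4 + J (U(J) = (-3 + J) - (-3)/(-4) = (-3 + J) - (-3)*(-1)/4 = (-3 + J) - 1*3/4 = (-3 + J) - 3/4 = -15/4 + J)
U(x(-1, 2))*1664 = (-15/4 + 4)*1664 = (1/4)*1664 = 416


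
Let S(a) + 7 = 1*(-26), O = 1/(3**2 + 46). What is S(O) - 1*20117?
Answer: -20150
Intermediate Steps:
O = 1/55 (O = 1/(9 + 46) = 1/55 ≈ 0.018182)
S(a) = -33 (S(a) = -7 + 1*(-26) = -7 - 26 = -33)
S(O) - 1*20117 = -33 - 1*20117 = -33 - 20117 = -20150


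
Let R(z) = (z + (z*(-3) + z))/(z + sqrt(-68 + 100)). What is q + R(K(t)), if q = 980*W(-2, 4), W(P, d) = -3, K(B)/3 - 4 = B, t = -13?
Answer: -2049909/697 - 108*sqrt(2)/697 ≈ -2941.3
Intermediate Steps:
K(B) = 12 + 3*B
q = -2940 (q = 980*(-3) = -2940)
R(z) = -z/(z + 4*sqrt(2)) (R(z) = (z + (-3*z + z))/(z + sqrt(32)) = (z - 2*z)/(z + 4*sqrt(2)) = (-z)/(z + 4*sqrt(2)) = -z/(z + 4*sqrt(2)))
q + R(K(t)) = -2940 - (12 + 3*(-13))/((12 + 3*(-13)) + 4*sqrt(2)) = -2940 - (12 - 39)/((12 - 39) + 4*sqrt(2)) = -2940 - 1*(-27)/(-27 + 4*sqrt(2)) = -2940 + 27/(-27 + 4*sqrt(2))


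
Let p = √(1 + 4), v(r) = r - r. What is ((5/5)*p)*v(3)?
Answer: 0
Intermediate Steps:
v(r) = 0
p = √5 ≈ 2.2361
((5/5)*p)*v(3) = ((5/5)*√5)*0 = ((5*(⅕))*√5)*0 = (1*√5)*0 = √5*0 = 0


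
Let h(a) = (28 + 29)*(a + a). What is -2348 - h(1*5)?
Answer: -2918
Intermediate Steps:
h(a) = 114*a (h(a) = 57*(2*a) = 114*a)
-2348 - h(1*5) = -2348 - 114*1*5 = -2348 - 114*5 = -2348 - 1*570 = -2348 - 570 = -2918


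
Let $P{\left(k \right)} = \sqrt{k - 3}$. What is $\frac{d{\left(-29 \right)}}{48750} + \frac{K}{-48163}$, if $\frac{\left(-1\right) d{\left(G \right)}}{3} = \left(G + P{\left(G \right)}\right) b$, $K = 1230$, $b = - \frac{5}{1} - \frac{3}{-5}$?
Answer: $- \frac{65332747}{1956621875} + \frac{44 i \sqrt{2}}{40625} \approx -0.033391 + 0.0015317 i$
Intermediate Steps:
$P{\left(k \right)} = \sqrt{-3 + k}$
$b = - \frac{22}{5}$ ($b = \left(-5\right) 1 - - \frac{3}{5} = -5 + \frac{3}{5} = - \frac{22}{5} \approx -4.4$)
$d{\left(G \right)} = \frac{66 G}{5} + \frac{66 \sqrt{-3 + G}}{5}$ ($d{\left(G \right)} = - 3 \left(G + \sqrt{-3 + G}\right) \left(- \frac{22}{5}\right) = - 3 \left(- \frac{22 G}{5} - \frac{22 \sqrt{-3 + G}}{5}\right) = \frac{66 G}{5} + \frac{66 \sqrt{-3 + G}}{5}$)
$\frac{d{\left(-29 \right)}}{48750} + \frac{K}{-48163} = \frac{\frac{66}{5} \left(-29\right) + \frac{66 \sqrt{-3 - 29}}{5}}{48750} + \frac{1230}{-48163} = \left(- \frac{1914}{5} + \frac{66 \sqrt{-32}}{5}\right) \frac{1}{48750} + 1230 \left(- \frac{1}{48163}\right) = \left(- \frac{1914}{5} + \frac{66 \cdot 4 i \sqrt{2}}{5}\right) \frac{1}{48750} - \frac{1230}{48163} = \left(- \frac{1914}{5} + \frac{264 i \sqrt{2}}{5}\right) \frac{1}{48750} - \frac{1230}{48163} = \left(- \frac{319}{40625} + \frac{44 i \sqrt{2}}{40625}\right) - \frac{1230}{48163} = - \frac{65332747}{1956621875} + \frac{44 i \sqrt{2}}{40625}$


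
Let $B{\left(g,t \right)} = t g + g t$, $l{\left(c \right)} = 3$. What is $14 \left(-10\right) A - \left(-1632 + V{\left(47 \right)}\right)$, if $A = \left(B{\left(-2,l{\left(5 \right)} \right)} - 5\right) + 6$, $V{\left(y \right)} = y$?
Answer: $3125$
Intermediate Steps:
$B{\left(g,t \right)} = 2 g t$ ($B{\left(g,t \right)} = g t + g t = 2 g t$)
$A = -11$ ($A = \left(2 \left(-2\right) 3 - 5\right) + 6 = \left(-12 - 5\right) + 6 = -17 + 6 = -11$)
$14 \left(-10\right) A - \left(-1632 + V{\left(47 \right)}\right) = 14 \left(-10\right) \left(-11\right) + \left(1632 - 47\right) = \left(-140\right) \left(-11\right) + \left(1632 - 47\right) = 1540 + 1585 = 3125$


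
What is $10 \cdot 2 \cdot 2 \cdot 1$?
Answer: $40$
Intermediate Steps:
$10 \cdot 2 \cdot 2 \cdot 1 = 10 \cdot 4 \cdot 1 = 40 \cdot 1 = 40$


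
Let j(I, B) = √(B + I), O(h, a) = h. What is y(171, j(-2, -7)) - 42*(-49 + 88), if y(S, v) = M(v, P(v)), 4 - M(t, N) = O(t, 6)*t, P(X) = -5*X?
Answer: -1625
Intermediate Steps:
M(t, N) = 4 - t² (M(t, N) = 4 - t*t = 4 - t²)
y(S, v) = 4 - v²
y(171, j(-2, -7)) - 42*(-49 + 88) = (4 - (√(-7 - 2))²) - 42*(-49 + 88) = (4 - (√(-9))²) - 42*39 = (4 - (3*I)²) - 1*1638 = (4 - 1*(-9)) - 1638 = (4 + 9) - 1638 = 13 - 1638 = -1625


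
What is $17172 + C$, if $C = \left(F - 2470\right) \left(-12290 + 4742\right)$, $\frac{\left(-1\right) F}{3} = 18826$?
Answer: $444956676$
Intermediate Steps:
$F = -56478$ ($F = \left(-3\right) 18826 = -56478$)
$C = 444939504$ ($C = \left(-56478 - 2470\right) \left(-12290 + 4742\right) = \left(-56478 - 2470\right) \left(-7548\right) = \left(-58948\right) \left(-7548\right) = 444939504$)
$17172 + C = 17172 + 444939504 = 444956676$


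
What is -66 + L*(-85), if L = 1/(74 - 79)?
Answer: -49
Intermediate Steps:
L = -⅕ (L = 1/(-5) = -⅕ ≈ -0.20000)
-66 + L*(-85) = -66 - ⅕*(-85) = -66 + 17 = -49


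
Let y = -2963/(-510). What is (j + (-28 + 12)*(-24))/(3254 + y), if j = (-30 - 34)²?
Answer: 2284800/1662503 ≈ 1.3743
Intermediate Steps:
j = 4096 (j = (-64)² = 4096)
y = 2963/510 (y = -2963*(-1/510) = 2963/510 ≈ 5.8098)
(j + (-28 + 12)*(-24))/(3254 + y) = (4096 + (-28 + 12)*(-24))/(3254 + 2963/510) = (4096 - 16*(-24))/(1662503/510) = (4096 + 384)*(510/1662503) = 4480*(510/1662503) = 2284800/1662503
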